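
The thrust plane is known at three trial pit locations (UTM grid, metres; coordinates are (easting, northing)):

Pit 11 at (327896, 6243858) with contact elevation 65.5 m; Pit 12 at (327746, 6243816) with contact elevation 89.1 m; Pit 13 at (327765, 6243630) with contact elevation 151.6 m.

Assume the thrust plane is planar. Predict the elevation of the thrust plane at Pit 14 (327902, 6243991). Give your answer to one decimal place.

19.6 m

Two edge vectors: Pit 11→Pit 12 = (-150, -42, 23.6), Pit 11→Pit 13 = (-131, -228, 86.1).
Normal n = (Pit 11→Pit 12) × (Pit 11→Pit 13) = (1764.6, 9823.4, 28698).
So ∂z/∂E = −n_x/n_z = −0.061488605 and ∂z/∂N = −n_y/n_z = −0.342302599.
Intercept c from Pit 11: 65.5 + 20161.87 + 2137288.82 = 2157516.19.
At (327902, 6243991): z = −20162.2 − 2137334.4 + 2157516.19 = 19.6 m.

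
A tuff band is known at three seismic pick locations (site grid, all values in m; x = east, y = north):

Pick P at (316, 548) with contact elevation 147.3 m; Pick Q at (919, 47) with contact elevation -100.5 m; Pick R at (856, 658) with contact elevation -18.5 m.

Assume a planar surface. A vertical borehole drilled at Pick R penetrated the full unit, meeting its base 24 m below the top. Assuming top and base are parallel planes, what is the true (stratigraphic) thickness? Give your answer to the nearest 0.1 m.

22.7 m

Two edge vectors: Pick P→Pick Q = (603, -501, -247.8), Pick P→Pick R = (540, 110, -165.8).
Normal n = (Pick P→Pick Q) × (Pick P→Pick R) = (110323.8, -33834.6, 336870).
So ∂z/∂x = −n_x/n_z = −0.32750 and ∂z/∂y = −n_y/n_z = 0.10044.
|∇z| = √(a²+b²) = 0.34255, so dip δ = arctan(0.34255) = 18.91°.
True thickness = vertical thickness × cos δ = 24 × cos 18.91° = 22.7 m.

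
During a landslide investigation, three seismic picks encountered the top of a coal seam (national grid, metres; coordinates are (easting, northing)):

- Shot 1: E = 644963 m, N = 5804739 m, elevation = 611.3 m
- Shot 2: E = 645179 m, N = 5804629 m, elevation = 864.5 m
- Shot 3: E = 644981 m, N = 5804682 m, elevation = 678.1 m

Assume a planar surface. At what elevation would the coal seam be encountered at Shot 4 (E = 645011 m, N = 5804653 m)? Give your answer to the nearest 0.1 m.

726.4 m

Two edge vectors: Shot 1→Shot 2 = (216, -110, 253.2), Shot 1→Shot 3 = (18, -57, 66.8).
Normal n = (Shot 1→Shot 2) × (Shot 1→Shot 3) = (7084.4, -9871.2, -10332).
So ∂z/∂E = −n_x/n_z = 0.685675571 and ∂z/∂N = −n_y/n_z = −0.955400697.
Intercept c from Shot 1: 611.3 − 442235.37 + 5545851.69 = 5104227.61.
At (645011, 5804653): z = 442268.3 − 5545769.5 + 5104227.61 = 726.4 m.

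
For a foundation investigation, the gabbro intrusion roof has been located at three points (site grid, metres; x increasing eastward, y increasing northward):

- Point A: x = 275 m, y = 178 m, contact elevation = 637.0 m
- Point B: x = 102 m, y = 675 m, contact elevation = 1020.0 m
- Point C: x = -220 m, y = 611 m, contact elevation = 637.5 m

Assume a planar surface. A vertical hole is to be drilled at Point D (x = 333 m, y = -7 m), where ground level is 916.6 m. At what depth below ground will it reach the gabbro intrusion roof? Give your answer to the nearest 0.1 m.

Let the plane be z = a·x + b·y + c.
Point B−Point A: −173a + 497b = 383;  Point C−Point A: −495a + 433b = 0.5.
Solving gives a = 0.96777, b = 1.10749.
Then c = 637 − a·275 − b·178 = 173.73.
At (333, -7): z_contact = 322.27 − 7.75 + 173.73 = 488.24 m.
Depth below ground = 916.6 − 488.24 = 428.4 m.

428.4 m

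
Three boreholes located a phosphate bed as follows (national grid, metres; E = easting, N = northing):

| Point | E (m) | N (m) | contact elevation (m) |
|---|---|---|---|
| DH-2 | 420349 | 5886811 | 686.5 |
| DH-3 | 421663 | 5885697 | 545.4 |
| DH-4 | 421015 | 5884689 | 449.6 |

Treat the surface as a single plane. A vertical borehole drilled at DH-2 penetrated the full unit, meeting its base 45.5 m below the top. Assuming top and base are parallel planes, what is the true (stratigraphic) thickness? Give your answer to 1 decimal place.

Two edge vectors: DH-2→DH-3 = (1314, -1114, -141.1), DH-2→DH-4 = (666, -2122, -236.9).
Normal n = (DH-2→DH-3) × (DH-2→DH-4) = (-35507.6, 217314, -2046384).
So ∂z/∂E = −n_x/n_z = −0.01735 and ∂z/∂N = −n_y/n_z = 0.10619.
|∇z| = √(a²+b²) = 0.10760, so dip δ = arctan(0.10760) = 6.14°.
True thickness = vertical thickness × cos δ = 45.5 × cos 6.14° = 45.2 m.

45.2 m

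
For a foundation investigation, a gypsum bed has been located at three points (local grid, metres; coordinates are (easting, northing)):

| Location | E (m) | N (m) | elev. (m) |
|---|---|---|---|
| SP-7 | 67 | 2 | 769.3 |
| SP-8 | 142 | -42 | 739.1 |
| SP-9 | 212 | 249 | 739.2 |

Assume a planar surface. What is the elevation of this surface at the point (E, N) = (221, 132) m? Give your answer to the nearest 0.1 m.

726.1 m

Let the plane be z = a·E + b·N + c.
SP-8−SP-7: 75a − 44b = −30.2;  SP-9−SP-7: 145a + 247b = −30.1.
Solving gives a = −0.35269, b = 0.08518.
Then c = 769.3 − a·67 − b·2 = 792.76.
At (221, 132): z = −77.9 + 11.2 + 792.76 = 726.1 m.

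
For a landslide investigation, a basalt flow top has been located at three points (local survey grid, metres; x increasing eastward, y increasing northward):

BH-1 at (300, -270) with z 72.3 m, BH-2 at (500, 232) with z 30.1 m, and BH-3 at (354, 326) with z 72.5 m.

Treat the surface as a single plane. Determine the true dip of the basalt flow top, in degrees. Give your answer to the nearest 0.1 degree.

Two edge vectors: BH-1→BH-2 = (200, 502, -42.2), BH-1→BH-3 = (54, 596, 0.2).
Normal n = (BH-1→BH-2) × (BH-1→BH-3) = (25251.6, -2318.8, 92092).
So ∂z/∂x = −n_x/n_z = −0.27420 and ∂z/∂y = −n_y/n_z = 0.02518.
Gradient magnitude |∇z| = √(a² + b²) = √(0.07519 + 0.00063) = 0.27535.
True dip = arctan(0.27535) = 15.4°, dipping toward E (azimuth ≈ 095°).

15.4°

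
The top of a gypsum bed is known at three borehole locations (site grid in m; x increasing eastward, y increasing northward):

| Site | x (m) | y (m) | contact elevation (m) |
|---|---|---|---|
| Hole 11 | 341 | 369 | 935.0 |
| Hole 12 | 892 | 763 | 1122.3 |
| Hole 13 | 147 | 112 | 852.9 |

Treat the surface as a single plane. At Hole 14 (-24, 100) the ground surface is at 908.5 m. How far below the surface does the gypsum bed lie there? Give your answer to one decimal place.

98.7 m

Let the plane be z = a·x + b·y + c.
Hole 12−Hole 11: 551a + 394b = 187.3;  Hole 13−Hole 11: −194a − 257b = −82.1.
Solving gives a = 0.24227, b = 0.13658.
Then c = 935 − a·341 − b·369 = 801.99.
At (-24, 100): z_contact = −5.81 + 13.66 + 801.99 = 809.83 m.
Depth below ground = 908.5 − 809.83 = 98.7 m.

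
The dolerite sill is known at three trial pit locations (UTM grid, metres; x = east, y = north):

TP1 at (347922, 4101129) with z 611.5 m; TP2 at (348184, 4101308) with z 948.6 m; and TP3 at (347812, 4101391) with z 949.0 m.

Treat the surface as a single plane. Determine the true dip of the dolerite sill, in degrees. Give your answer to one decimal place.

Two edge vectors: TP1→TP2 = (262, 179, 337.1), TP1→TP3 = (-110, 262, 337.5).
Normal n = (TP1→TP2) × (TP1→TP3) = (-27907.7, -125506, 88334).
So ∂z/∂x = −n_x/n_z = 0.31593 and ∂z/∂y = −n_y/n_z = 1.42081.
Gradient magnitude |∇z| = √(a² + b²) = √(0.09981 + 2.01871) = 1.45551.
True dip = arctan(1.45551) = 55.5°, dipping toward SSW (azimuth ≈ 193°).

55.5°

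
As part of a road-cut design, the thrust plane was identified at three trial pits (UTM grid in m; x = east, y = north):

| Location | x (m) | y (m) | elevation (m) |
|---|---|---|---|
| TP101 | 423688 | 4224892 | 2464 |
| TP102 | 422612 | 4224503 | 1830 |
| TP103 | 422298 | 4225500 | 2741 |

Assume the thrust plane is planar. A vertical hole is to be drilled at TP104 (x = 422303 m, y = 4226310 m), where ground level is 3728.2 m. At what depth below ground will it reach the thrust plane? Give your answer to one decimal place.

186.6 m

Let the plane be z = a·x + b·y + c.
TP102−TP101: −1076a − 389b = −634;  TP103−TP101: −1390a + 608b = 277.
Solving gives a = 0.232416785, b = 0.986939690.
Then c = 2464 − a·423688 − b·4224892 = −4265721.80.
At (422303, 4226310): z_contact = 98150.31 + 4171113.08 − 4265721.80 = 3541.58 m.
Depth below ground = 3728.2 − 3541.58 = 186.6 m.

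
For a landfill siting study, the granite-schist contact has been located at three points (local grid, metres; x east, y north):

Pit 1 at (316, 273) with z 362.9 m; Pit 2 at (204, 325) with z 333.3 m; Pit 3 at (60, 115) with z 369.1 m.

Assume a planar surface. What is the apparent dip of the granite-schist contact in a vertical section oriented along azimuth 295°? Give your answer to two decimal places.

Two edge vectors: Pit 1→Pit 2 = (-112, 52, -29.6), Pit 1→Pit 3 = (-256, -158, 6.2).
Normal n = (Pit 1→Pit 2) × (Pit 1→Pit 3) = (-4354.4, 8272, 31008).
So ∂z/∂x = −n_x/n_z = 0.14043 and ∂z/∂y = −n_y/n_z = −0.26677.
Unit vector along 295° is (sin 295°, cos 295°) = (-0.9063, 0.4226).
Slope in that direction = a·(-0.9063) + b·(0.4226) = −0.24001.
Apparent dip = arctan|0.24001| = 13.50° (true dip is 16.8°, so apparent ≤ true as expected).

13.50°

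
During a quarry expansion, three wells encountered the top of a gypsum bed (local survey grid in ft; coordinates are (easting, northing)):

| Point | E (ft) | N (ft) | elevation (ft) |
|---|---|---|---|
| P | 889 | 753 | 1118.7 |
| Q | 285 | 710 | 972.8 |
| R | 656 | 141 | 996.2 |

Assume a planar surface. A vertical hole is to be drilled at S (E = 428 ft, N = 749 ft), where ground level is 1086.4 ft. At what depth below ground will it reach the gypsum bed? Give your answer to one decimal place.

75.9 ft

Let the plane be z = a·E + b·N + c.
Q−P: −604a − 43b = −145.9;  R−P: −233a − 612b = −122.5.
Solving gives a = 0.23364, b = 0.11121.
Then c = 1118.7 − a·889 − b·753 = 827.25.
At (428, 749): z_contact = 100.00 + 83.30 + 827.25 = 1010.55 ft.
Depth below ground = 1086.4 − 1010.55 = 75.9 ft.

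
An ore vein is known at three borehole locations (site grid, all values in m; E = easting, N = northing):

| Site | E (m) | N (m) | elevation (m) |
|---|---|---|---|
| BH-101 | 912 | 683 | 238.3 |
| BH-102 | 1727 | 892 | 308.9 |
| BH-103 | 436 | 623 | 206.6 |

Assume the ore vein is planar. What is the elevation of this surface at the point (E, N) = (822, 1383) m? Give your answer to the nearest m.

Two edge vectors: BH-101→BH-102 = (815, 209, 70.6), BH-101→BH-103 = (-476, -60, -31.7).
Normal n = (BH-101→BH-102) × (BH-101→BH-103) = (-2389.3, -7770.1, 50584).
So ∂z/∂E = −n_x/n_z = 0.04723 and ∂z/∂N = −n_y/n_z = 0.15361.
Intercept c from BH-101: 238.3 − 43.08 − 104.91 = 90.31.
At (822, 1383): z = 38.8 + 212.4 + 90.31 = 341.6 m.

342 m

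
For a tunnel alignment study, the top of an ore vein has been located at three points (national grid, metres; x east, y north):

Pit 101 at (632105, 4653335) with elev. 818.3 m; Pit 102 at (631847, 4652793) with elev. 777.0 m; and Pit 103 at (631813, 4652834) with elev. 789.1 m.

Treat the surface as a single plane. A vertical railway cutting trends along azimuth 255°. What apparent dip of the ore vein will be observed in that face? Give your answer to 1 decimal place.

6.9°

Two edge vectors: Pit 101→Pit 102 = (-258, -542, -41.3), Pit 101→Pit 103 = (-292, -501, -29.2).
Normal n = (Pit 101→Pit 102) × (Pit 101→Pit 103) = (-4864.9, 4526, -29006).
So ∂z/∂x = −n_x/n_z = −0.16772 and ∂z/∂y = −n_y/n_z = 0.15604.
Unit vector along 255° is (sin 255°, cos 255°) = (-0.9659, -0.2588).
Slope in that direction = a·(-0.9659) + b·(-0.2588) = 0.12162.
Apparent dip = arctan|0.12162| = 6.9° (true dip is 12.9°, so apparent ≤ true as expected).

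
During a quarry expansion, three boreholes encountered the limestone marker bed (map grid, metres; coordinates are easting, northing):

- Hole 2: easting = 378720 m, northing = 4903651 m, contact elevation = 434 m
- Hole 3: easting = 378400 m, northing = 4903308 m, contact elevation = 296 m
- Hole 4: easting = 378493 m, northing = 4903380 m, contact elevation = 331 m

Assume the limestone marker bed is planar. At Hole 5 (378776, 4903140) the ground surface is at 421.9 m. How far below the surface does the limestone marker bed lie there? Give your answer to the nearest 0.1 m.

69.1 m

Two edge vectors: Hole 2→Hole 3 = (-320, -343, -138), Hole 2→Hole 4 = (-227, -271, -103).
Normal n = (Hole 2→Hole 3) × (Hole 2→Hole 4) = (-2069, -1634, 8859).
So ∂z/∂easting = −n_x/n_z = 0.233547804 and ∂z/∂northing = −n_y/n_z = 0.184445197.
Intercept c from Hole 2: 434 − 88449.22 − 904454.87 = −992470.10.
At (378776, 4903140): z_contact = 88462.30 + 904360.62 − 992470.10 = 352.83 m.
Depth below ground = 421.9 − 352.83 = 69.1 m.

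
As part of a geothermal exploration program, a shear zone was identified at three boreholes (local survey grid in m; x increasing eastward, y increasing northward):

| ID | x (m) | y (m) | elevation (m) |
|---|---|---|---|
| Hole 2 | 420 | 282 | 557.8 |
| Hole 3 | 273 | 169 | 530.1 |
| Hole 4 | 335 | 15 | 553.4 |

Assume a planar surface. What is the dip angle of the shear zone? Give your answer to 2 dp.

13.48°

Two edge vectors: Hole 2→Hole 3 = (-147, -113, -27.7), Hole 2→Hole 4 = (-85, -267, -4.4).
Normal n = (Hole 2→Hole 3) × (Hole 2→Hole 4) = (-6898.7, 1707.7, 29644).
So ∂z/∂x = −n_x/n_z = 0.23272 and ∂z/∂y = −n_y/n_z = −0.05761.
Gradient magnitude |∇z| = √(a² + b²) = √(0.05416 + 0.00332) = 0.23974.
True dip = arctan(0.23974) = 13.48°, dipping toward WNW (azimuth ≈ 284°).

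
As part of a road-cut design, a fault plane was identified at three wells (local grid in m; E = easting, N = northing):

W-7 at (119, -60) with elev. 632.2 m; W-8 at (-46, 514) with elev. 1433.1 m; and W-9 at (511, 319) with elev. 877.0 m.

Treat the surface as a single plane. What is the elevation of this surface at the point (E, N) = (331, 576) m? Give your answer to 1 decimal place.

Two edge vectors: W-7→W-8 = (-165, 574, 800.9), W-7→W-9 = (392, 379, 244.8).
Normal n = (W-7→W-8) × (W-7→W-9) = (-163025.9, 354344.8, -287543).
So ∂z/∂E = −n_x/n_z = −0.56696 and ∂z/∂N = −n_y/n_z = 1.23232.
Intercept c from W-7: 632.2 + 67.47 + 73.94 = 773.61.
At (331, 576): z = −187.7 + 709.8 + 773.61 = 1295.8 m.

1295.8 m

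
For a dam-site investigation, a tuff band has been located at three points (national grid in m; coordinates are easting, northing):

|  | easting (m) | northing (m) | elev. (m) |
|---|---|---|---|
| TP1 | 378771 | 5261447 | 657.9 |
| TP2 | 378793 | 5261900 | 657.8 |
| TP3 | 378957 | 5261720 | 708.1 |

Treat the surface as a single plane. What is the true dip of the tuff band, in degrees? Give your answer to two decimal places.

Two edge vectors: TP1→TP2 = (22, 453, -0.1), TP1→TP3 = (186, 273, 50.2).
Normal n = (TP1→TP2) × (TP1→TP3) = (22767.9, -1123, -78252).
So ∂z/∂easting = −n_x/n_z = 0.29096 and ∂z/∂northing = −n_y/n_z = −0.01435.
Gradient magnitude |∇z| = √(a² + b²) = √(0.08466 + 0.00021) = 0.29131.
True dip = arctan(0.29131) = 16.24°, dipping toward W (azimuth ≈ 273°).

16.24°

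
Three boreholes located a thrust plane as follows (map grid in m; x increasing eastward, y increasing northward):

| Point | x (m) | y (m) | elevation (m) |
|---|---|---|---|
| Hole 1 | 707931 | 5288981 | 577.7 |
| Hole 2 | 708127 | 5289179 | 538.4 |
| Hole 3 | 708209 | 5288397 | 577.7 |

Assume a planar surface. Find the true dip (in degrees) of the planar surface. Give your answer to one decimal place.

8.5°

Two edge vectors: Hole 1→Hole 2 = (196, 198, -39.3), Hole 1→Hole 3 = (278, -584, 0).
Normal n = (Hole 1→Hole 2) × (Hole 1→Hole 3) = (-22951.2, -10925.4, -169508).
So ∂z/∂x = −n_x/n_z = −0.13540 and ∂z/∂y = −n_y/n_z = −0.06445.
Gradient magnitude |∇z| = √(a² + b²) = √(0.01833 + 0.00415) = 0.14996.
True dip = arctan(0.14996) = 8.5°, dipping toward ENE (azimuth ≈ 065°).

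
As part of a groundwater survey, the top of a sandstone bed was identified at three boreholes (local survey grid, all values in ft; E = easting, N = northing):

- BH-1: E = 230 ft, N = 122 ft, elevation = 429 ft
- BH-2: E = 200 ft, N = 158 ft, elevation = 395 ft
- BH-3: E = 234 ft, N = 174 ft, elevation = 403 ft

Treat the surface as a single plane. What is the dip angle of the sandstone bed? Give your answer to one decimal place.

36.0°

Two edge vectors: BH-1→BH-2 = (-30, 36, -34), BH-1→BH-3 = (4, 52, -26).
Normal n = (BH-1→BH-2) × (BH-1→BH-3) = (832, -916, -1704).
So ∂z/∂E = −n_x/n_z = 0.48826 and ∂z/∂N = −n_y/n_z = −0.53756.
Gradient magnitude |∇z| = √(a² + b²) = √(0.23840 + 0.28897) = 0.72620.
True dip = arctan(0.72620) = 36.0°, dipping toward NW (azimuth ≈ 318°).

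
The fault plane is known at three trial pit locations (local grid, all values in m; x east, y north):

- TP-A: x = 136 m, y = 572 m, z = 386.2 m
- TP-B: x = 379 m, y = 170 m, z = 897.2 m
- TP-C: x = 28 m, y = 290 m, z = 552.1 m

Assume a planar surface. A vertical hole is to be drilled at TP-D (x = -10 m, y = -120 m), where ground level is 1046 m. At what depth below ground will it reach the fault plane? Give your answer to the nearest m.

170 m

Two edge vectors: TP-A→TP-B = (243, -402, 511), TP-A→TP-C = (-108, -282, 165.9).
Normal n = (TP-A→TP-B) × (TP-A→TP-C) = (77410.2, -95501.7, -111942).
So ∂z/∂x = −n_x/n_z = 0.69152 and ∂z/∂y = −n_y/n_z = −0.85314.
Intercept c from TP-A: 386.2 − 94.05 + 487.99 = 780.15.
At (-10, -120): z_contact = −6.9 + 102.4 + 780.15 = 875.6 m.
Depth below ground = 1046 − 875.6 = 170 m.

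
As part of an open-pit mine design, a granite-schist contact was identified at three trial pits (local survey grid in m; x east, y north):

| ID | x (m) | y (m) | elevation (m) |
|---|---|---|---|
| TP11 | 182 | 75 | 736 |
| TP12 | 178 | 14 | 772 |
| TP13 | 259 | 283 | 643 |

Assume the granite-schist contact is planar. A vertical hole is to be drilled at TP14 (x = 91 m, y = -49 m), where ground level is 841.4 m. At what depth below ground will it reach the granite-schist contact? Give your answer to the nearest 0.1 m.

Let the plane be z = a·x + b·y + c.
TP12−TP11: −4a − 61b = 36;  TP13−TP11: 77a + 208b = −93.
Solving gives a = 0.46960, b = −0.62096.
Then c = 736 − a·182 − b·75 = 697.10.
At (91, -49): z_contact = 42.73 + 30.43 + 697.10 = 770.27 m.
Depth below ground = 841.4 − 770.27 = 71.1 m.

71.1 m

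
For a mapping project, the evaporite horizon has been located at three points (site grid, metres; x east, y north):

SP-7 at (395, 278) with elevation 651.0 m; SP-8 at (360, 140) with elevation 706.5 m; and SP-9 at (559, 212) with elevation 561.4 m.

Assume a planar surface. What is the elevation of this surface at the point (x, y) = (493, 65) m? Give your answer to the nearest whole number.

639 m

Let the plane be z = a·x + b·y + c.
SP-8−SP-7: −35a − 138b = 55.5;  SP-9−SP-7: 164a − 66b = −89.6.
Solving gives a = −0.64260, b = −0.23919.
Then c = 651 − a·395 − b·278 = 971.32.
At (493, 65): z = −316.8 − 15.5 + 971.32 = 639.0 m.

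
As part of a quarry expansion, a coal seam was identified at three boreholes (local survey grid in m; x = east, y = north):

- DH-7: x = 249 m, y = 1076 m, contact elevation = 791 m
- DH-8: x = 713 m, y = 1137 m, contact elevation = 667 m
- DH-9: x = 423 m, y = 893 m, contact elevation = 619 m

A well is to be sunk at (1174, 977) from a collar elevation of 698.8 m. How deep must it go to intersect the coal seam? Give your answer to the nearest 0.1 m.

289.5 m

Let the plane be z = a·x + b·y + c.
DH-8−DH-7: 464a + 61b = −124;  DH-9−DH-7: 174a − 183b = −172.
Solving gives a = −0.347382, b = 0.609593.
Then c = 791 − a·249 − b·1076 = 221.58.
At (1174, 977): z_contact = −407.83 + 595.57 + 221.58 = 409.32 m.
Depth below ground = 698.8 − 409.32 = 289.5 m.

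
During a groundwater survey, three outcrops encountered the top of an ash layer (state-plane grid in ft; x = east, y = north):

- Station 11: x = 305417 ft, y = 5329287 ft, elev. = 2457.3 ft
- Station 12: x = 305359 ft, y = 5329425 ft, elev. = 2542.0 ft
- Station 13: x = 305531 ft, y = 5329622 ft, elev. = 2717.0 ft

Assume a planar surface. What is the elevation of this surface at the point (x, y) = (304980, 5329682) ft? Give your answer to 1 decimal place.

2642.2 ft

Two edge vectors: Station 11→Station 12 = (-58, 138, 84.7), Station 11→Station 13 = (114, 335, 259.7).
Normal n = (Station 11→Station 12) × (Station 11→Station 13) = (7464.1, 24718.4, -35162).
So ∂z/∂x = −n_x/n_z = 0.212277459 and ∂z/∂y = −n_y/n_z = 0.702986178.
Intercept c from Station 11: 2457.3 − 64833.14 − 3746415.10 = −3808790.95.
At (304980, 5329682): z = 64740.4 + 3746692.8 − 3808790.95 = 2642.2 ft.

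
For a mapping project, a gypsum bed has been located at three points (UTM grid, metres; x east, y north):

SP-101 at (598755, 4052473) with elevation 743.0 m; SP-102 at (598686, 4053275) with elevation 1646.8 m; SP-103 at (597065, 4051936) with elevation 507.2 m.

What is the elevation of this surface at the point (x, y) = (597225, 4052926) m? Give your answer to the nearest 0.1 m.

Let the plane be z = a·x + b·y + c.
SP-102−SP-101: −69a + 802b = 903.8;  SP-103−SP-101: −1690a − 537b = −235.8.
Solving gives a = −0.212742013, b = 1.108629428.
Then c = 743 − a·598755 − b·4052473 = −4364567.48.
At (597225, 4052926): z = −127054.8 + 4493193.0 − 4364567.48 = 1570.7 m.

1570.7 m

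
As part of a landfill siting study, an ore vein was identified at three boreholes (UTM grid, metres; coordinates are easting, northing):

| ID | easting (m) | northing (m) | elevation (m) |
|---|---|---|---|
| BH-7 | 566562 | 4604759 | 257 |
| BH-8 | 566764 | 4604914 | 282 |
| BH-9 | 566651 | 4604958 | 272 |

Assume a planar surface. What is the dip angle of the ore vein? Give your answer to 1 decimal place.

Let the plane be z = a·easting + b·northing + c.
BH-8−BH-7: 202a + 155b = 25;  BH-9−BH-7: 89a + 199b = 15.
Solving gives a = 0.10037, b = 0.03049.
Gradient magnitude |∇z| = √(a² + b²) = √(0.01007 + 0.00093) = 0.10490.
True dip = arctan(0.10490) = 6.0°, dipping toward WSW (azimuth ≈ 253°).

6.0°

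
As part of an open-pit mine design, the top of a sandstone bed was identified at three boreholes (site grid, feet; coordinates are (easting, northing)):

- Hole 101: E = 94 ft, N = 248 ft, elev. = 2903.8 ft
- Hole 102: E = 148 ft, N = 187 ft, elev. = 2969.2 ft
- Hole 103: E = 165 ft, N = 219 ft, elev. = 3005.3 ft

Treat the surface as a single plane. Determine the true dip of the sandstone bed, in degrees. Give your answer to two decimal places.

57.71°

Let the plane be z = a·E + b·N + c.
Hole 102−Hole 101: 54a − 61b = 65.4;  Hole 103−Hole 101: 71a − 29b = 101.5.
Solving gives a = 1.55331, b = 0.30293.
Gradient magnitude |∇z| = √(a² + b²) = √(2.41277 + 0.09177) = 1.58257.
True dip = arctan(1.58257) = 57.71°, dipping toward W (azimuth ≈ 259°).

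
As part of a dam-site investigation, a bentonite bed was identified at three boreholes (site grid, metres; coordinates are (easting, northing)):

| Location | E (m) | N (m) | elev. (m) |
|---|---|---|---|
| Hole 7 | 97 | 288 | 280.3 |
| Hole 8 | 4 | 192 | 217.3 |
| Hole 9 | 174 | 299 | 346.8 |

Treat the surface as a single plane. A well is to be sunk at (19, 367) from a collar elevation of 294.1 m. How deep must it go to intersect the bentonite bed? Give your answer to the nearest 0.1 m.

100.0 m

Let the plane be z = a·E + b·N + c.
Hole 8−Hole 7: −93a − 96b = −63;  Hole 9−Hole 7: 77a + 11b = 66.5.
Solving gives a = 0.89355, b = −0.20937.
Then c = 280.3 − a·97 − b·288 = 253.93.
At (19, 367): z_contact = 16.98 − 76.84 + 253.93 = 194.06 m.
Depth below ground = 294.1 − 194.06 = 100.0 m.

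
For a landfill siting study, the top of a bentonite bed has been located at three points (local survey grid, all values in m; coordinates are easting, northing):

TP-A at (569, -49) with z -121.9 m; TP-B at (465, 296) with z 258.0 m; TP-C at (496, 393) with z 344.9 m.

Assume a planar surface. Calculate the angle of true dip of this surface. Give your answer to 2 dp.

Two edge vectors: TP-A→TP-B = (-104, 345, 379.9), TP-A→TP-C = (-73, 442, 466.8).
Normal n = (TP-A→TP-B) × (TP-A→TP-C) = (-6869.8, 20814.5, -20783).
So ∂z/∂easting = −n_x/n_z = −0.33055 and ∂z/∂northing = −n_y/n_z = 1.00152.
Gradient magnitude |∇z| = √(a² + b²) = √(0.10926 + 1.00303) = 1.05465.
True dip = arctan(1.05465) = 46.52°, dipping toward SSE (azimuth ≈ 162°).

46.52°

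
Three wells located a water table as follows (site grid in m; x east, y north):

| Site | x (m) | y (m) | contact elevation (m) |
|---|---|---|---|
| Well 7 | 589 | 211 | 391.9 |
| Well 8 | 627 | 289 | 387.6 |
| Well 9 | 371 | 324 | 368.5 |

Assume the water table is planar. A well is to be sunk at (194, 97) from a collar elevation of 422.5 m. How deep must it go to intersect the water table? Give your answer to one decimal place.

Let the plane be z = a·x + b·y + c.
Well 8−Well 7: 38a + 78b = −4.3;  Well 9−Well 7: −218a + 113b = −23.4.
Solving gives a = 0.06288, b = −0.08576.
Then c = 391.9 − a·589 − b·211 = 372.96.
At (194, 97): z_contact = 12.20 − 8.32 + 372.96 = 376.84 m.
Depth below ground = 422.5 − 376.84 = 45.7 m.

45.7 m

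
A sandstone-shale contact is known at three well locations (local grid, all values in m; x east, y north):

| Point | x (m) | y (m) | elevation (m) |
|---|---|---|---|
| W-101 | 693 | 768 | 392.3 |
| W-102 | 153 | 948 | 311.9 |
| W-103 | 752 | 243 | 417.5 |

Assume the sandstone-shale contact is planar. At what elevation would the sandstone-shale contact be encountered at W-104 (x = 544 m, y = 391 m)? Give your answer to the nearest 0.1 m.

Two edge vectors: W-101→W-102 = (-540, 180, -80.4), W-101→W-103 = (59, -525, 25.2).
Normal n = (W-101→W-102) × (W-101→W-103) = (-37674, 8864.4, 272880).
So ∂z/∂x = −n_x/n_z = 0.13806 and ∂z/∂y = −n_y/n_z = −0.03248.
Intercept c from W-101: 392.3 − 95.68 + 24.95 = 321.57.
At (544, 391): z = 75.1 − 12.7 + 321.57 = 384.0 m.

384.0 m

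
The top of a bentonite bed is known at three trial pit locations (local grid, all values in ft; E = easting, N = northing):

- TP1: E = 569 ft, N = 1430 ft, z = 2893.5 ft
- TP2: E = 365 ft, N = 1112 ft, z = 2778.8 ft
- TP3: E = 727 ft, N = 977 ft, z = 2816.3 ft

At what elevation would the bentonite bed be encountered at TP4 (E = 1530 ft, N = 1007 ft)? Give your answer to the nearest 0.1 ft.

Two edge vectors: TP1→TP2 = (-204, -318, -114.7), TP1→TP3 = (158, -453, -77.2).
Normal n = (TP1→TP2) × (TP1→TP3) = (-27409.5, -33871.4, 142656).
So ∂z/∂E = −n_x/n_z = 0.192137 and ∂z/∂N = −n_y/n_z = 0.237434.
Intercept c from TP1: 2893.5 − 109.33 − 339.53 = 2444.64.
At (1530, 1007): z = 294.0 + 239.1 + 2444.64 = 2977.7 ft.

2977.7 ft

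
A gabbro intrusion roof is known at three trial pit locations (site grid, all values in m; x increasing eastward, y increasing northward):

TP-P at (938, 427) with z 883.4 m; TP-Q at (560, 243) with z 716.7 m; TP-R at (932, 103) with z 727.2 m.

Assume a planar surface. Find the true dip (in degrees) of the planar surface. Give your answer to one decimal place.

27.5°

Two edge vectors: TP-P→TP-Q = (-378, -184, -166.7), TP-P→TP-R = (-6, -324, -156.2).
Normal n = (TP-P→TP-Q) × (TP-P→TP-R) = (-25270, -58043.4, 121368).
So ∂z/∂x = −n_x/n_z = 0.20821 and ∂z/∂y = −n_y/n_z = 0.47824.
Gradient magnitude |∇z| = √(a² + b²) = √(0.04335 + 0.22872) = 0.52160.
True dip = arctan(0.52160) = 27.5°, dipping toward SSW (azimuth ≈ 204°).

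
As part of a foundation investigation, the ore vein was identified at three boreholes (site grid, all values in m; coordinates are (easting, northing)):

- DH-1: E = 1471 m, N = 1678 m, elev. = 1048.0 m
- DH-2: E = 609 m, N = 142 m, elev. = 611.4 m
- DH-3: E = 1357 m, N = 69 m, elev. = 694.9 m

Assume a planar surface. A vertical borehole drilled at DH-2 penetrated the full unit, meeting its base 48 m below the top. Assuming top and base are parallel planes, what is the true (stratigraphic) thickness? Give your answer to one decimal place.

Let the plane be z = a·E + b·N + c.
DH-2−DH-1: −862a − 1536b = −436.6;  DH-3−DH-1: −114a − 1609b = −353.1.
Solving gives a = 0.13213, b = 0.21009.
|∇z| = √(a²+b²) = 0.24819, so dip δ = arctan(0.24819) = 13.94°.
True thickness = vertical thickness × cos δ = 48 × cos 13.94° = 46.6 m.

46.6 m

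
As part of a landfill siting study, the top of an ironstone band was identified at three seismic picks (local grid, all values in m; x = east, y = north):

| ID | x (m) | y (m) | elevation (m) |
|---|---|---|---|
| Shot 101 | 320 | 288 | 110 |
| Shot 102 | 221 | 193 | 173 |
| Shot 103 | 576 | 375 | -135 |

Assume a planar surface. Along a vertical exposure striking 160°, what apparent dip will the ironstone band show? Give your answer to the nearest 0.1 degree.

Two edge vectors: Shot 101→Shot 102 = (-99, -95, 63), Shot 101→Shot 103 = (256, 87, -245).
Normal n = (Shot 101→Shot 102) × (Shot 101→Shot 103) = (17794, -8127, 15707).
So ∂z/∂x = −n_x/n_z = −1.13287 and ∂z/∂y = −n_y/n_z = 0.51741.
Unit vector along 160° is (sin 160°, cos 160°) = (0.3420, -0.9397).
Slope in that direction = a·(0.3420) + b·(-0.9397) = −0.87367.
Apparent dip = arctan|0.87367| = 41.1° (true dip is 51.2°, so apparent ≤ true as expected).

41.1°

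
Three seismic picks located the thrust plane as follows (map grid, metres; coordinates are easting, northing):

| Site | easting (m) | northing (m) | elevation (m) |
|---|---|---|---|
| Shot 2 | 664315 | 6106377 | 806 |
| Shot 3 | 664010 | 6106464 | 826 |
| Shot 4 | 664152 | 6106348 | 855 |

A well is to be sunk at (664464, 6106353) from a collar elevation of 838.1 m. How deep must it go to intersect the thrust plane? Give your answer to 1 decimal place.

51.3 m

Let the plane be z = a·easting + b·northing + c.
Shot 3−Shot 2: −305a + 87b = 20;  Shot 4−Shot 2: −163a − 29b = 49.
Solving gives a = −0.210327456, b = −0.507469817.
Then c = 806 − a·664315 − b·6106377 = 3239331.70.
At (664464, 6106353): z_contact = −139755.02 − 3098789.84 + 3239331.70 = 786.84 m.
Depth below ground = 838.1 − 786.84 = 51.3 m.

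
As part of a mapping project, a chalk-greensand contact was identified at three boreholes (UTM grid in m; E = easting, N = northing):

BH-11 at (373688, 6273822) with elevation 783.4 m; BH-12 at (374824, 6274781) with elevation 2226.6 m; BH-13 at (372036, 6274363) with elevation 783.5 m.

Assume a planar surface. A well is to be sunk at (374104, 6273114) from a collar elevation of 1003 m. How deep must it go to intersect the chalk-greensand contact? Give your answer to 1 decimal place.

Two edge vectors: BH-11→BH-12 = (1136, 959, 1443.2), BH-11→BH-13 = (-1652, 541, 0.1).
Normal n = (BH-11→BH-12) × (BH-11→BH-13) = (-780675.3, -2384280, 2198844).
So ∂z/∂E = −n_x/n_z = 0.355038966 and ∂z/∂N = −n_y/n_z = 1.084333404.
Intercept c from BH-11: 783.4 − 132673.80 − 6802914.77 = −6934805.17.
At (374104, 6273114): z_contact = 132821.50 + 6802147.06 − 6934805.17 = 163.39 m.
Depth below ground = 1003 − 163.39 = 839.6 m.

839.6 m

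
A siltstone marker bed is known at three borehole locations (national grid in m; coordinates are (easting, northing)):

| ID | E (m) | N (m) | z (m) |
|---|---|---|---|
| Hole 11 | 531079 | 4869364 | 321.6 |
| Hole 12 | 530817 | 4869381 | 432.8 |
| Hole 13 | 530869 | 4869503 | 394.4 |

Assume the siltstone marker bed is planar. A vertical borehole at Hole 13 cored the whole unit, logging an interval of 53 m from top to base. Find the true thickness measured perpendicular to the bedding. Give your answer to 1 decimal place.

48.3 m

Two edge vectors: Hole 11→Hole 12 = (-262, 17, 111.2), Hole 11→Hole 13 = (-210, 139, 72.8).
Normal n = (Hole 11→Hole 12) × (Hole 11→Hole 13) = (-14219.2, -4278.4, -32848).
So ∂z/∂E = −n_x/n_z = −0.43288 and ∂z/∂N = −n_y/n_z = −0.13025.
|∇z| = √(a²+b²) = 0.45205, so dip δ = arctan(0.45205) = 24.33°.
True thickness = vertical thickness × cos δ = 53 × cos 24.33° = 48.3 m.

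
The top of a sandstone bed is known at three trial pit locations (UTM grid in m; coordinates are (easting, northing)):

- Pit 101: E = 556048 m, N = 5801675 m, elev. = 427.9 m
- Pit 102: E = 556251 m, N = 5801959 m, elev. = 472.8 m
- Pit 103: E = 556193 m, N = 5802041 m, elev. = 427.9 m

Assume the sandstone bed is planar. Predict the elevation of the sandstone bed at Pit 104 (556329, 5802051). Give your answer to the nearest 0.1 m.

493.4 m

Let the plane be z = a·E + b·N + c.
Pit 102−Pit 101: 203a + 284b = 44.9;  Pit 103−Pit 101: 145a + 366b = 0.
Solving gives a = 0.496207500, b = −0.196584939.
Then c = 427.9 − a·556048 − b·5801675 = 865034.64.
At (556329, 5802051): z = 276054.6 − 1140595.8 + 865034.64 = 493.4 m.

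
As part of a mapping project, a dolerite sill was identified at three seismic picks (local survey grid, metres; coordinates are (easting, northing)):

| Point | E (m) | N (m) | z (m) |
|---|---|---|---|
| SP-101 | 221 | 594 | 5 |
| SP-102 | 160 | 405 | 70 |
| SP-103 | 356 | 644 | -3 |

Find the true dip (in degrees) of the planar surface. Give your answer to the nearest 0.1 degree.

Two edge vectors: SP-101→SP-102 = (-61, -189, 65), SP-101→SP-103 = (135, 50, -8).
Normal n = (SP-101→SP-102) × (SP-101→SP-103) = (-1738, 8287, 22465).
So ∂z/∂E = −n_x/n_z = 0.07736 and ∂z/∂N = −n_y/n_z = −0.36888.
Gradient magnitude |∇z| = √(a² + b²) = √(0.00599 + 0.13608) = 0.37691.
True dip = arctan(0.37691) = 20.7°, dipping toward NNW (azimuth ≈ 348°).

20.7°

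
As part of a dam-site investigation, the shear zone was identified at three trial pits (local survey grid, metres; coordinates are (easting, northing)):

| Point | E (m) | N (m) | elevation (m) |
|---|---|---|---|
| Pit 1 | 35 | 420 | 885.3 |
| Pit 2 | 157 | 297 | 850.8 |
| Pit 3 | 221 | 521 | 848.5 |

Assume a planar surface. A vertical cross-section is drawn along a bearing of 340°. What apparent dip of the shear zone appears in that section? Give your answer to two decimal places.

7.37°

Let the plane be z = a·E + b·N + c.
Pit 2−Pit 1: 122a − 123b = −34.5;  Pit 3−Pit 1: 186a + 101b = −36.8.
Solving gives a = −0.22758, b = 0.05476.
Unit vector along 340° is (sin 340°, cos 340°) = (-0.3420, 0.9397).
Slope in that direction = a·(-0.3420) + b·(0.9397) = 0.12929.
Apparent dip = arctan|0.12929| = 7.37° (true dip is 13.2°, so apparent ≤ true as expected).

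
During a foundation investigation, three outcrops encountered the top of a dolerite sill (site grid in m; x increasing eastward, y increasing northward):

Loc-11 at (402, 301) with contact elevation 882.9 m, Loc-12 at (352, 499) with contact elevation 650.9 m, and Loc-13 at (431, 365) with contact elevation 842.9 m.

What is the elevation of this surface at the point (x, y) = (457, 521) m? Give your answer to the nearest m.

Let the plane be z = a·x + b·y + c.
Loc-12−Loc-11: −50a + 198b = −232;  Loc-13−Loc-11: 29a + 64b = −40.
Solving gives a = 0.77477, b = −0.97607.
Then c = 882.9 − a·402 − b·301 = 865.24.
At (457, 521): z = 354.1 − 508.5 + 865.24 = 710.8 m.

711 m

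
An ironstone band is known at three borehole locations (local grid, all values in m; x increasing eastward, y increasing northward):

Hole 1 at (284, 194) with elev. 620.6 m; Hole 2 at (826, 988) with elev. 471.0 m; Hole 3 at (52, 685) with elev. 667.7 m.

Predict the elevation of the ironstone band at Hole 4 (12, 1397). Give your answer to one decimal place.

Let the plane be z = a·x + b·y + c.
Hole 2−Hole 1: 542a + 794b = −149.6;  Hole 3−Hole 1: −232a + 491b = 47.1.
Solving gives a = −0.246155, b = −0.020383.
Then c = 620.6 − a·284 − b·194 = 694.46.
At (12, 1397): z = −3.0 − 28.5 + 694.46 = 663.0 m.

663.0 m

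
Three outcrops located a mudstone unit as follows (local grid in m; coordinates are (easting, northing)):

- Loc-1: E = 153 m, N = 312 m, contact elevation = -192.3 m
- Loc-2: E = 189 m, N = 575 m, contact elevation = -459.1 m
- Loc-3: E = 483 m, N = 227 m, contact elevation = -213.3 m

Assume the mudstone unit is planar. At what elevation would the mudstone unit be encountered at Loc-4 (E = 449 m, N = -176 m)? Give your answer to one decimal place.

188.9 m

Two edge vectors: Loc-1→Loc-2 = (36, 263, -266.8), Loc-1→Loc-3 = (330, -85, -21).
Normal n = (Loc-1→Loc-2) × (Loc-1→Loc-3) = (-28201, -87288, -89850).
So ∂z/∂E = −n_x/n_z = −0.31387 and ∂z/∂N = −n_y/n_z = −0.97149.
Intercept c from Loc-1: -192.3 + 48.02 + 303.10 = 158.83.
At (449, -176): z = −140.9 + 171.0 + 158.83 = 188.9 m.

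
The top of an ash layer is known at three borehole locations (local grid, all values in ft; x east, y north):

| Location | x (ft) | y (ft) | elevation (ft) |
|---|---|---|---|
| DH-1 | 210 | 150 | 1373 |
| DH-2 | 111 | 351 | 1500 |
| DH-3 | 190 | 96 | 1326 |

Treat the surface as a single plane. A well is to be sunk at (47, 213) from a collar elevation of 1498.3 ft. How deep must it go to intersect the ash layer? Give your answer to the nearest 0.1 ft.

Let the plane be z = a·x + b·y + c.
DH-2−DH-1: −99a + 201b = 127;  DH-3−DH-1: −20a − 54b = −47.
Solving gives a = 0.27643, b = 0.76799.
Then c = 1373 − a·210 − b·150 = 1199.75.
At (47, 213): z_contact = 12.99 + 163.58 + 1199.75 = 1376.33 ft.
Depth below ground = 1498.3 − 1376.33 = 122.0 ft.

122.0 ft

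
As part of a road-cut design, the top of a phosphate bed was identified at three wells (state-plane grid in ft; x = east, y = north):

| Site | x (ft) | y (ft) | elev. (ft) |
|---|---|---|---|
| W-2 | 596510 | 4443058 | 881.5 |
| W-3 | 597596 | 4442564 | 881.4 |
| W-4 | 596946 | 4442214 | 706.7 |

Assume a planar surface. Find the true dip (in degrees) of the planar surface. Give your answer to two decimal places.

Let the plane be z = a·x + b·y + c.
W-3−W-2: 1086a − 494b = −0.1;  W-4−W-2: 436a − 844b = −174.8.
Solving gives a = 0.12303, b = 0.27066.
Gradient magnitude |∇z| = √(a² + b²) = √(0.01514 + 0.07326) = 0.29731.
True dip = arctan(0.29731) = 16.56°, dipping toward SSW (azimuth ≈ 204°).

16.56°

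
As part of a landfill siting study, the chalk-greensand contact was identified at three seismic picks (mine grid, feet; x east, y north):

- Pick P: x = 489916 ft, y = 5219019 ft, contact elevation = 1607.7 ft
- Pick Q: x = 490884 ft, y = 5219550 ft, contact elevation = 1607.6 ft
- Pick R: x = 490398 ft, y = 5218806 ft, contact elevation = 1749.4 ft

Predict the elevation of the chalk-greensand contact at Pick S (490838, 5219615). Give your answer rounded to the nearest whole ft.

1581 ft

Let the plane be z = a·x + b·y + c.
Pick Q−Pick P: 968a + 531b = −0.1;  Pick R−Pick P: 482a − 213b = 141.7.
Solving gives a = 0.16277249, b = −0.29691859.
Then c = 1607.7 − a·489916 − b·5219019 = 1471486.61.
At (490838, 5219615): z = 79894.9 − 1549800.7 + 1471486.61 = 1580.8 ft.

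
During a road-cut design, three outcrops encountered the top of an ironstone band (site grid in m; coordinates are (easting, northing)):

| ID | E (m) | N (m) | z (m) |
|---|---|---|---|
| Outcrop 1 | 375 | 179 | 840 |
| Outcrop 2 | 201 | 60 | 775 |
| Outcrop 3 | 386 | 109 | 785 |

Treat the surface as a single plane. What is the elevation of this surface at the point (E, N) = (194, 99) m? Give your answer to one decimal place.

Two edge vectors: Outcrop 1→Outcrop 2 = (-174, -119, -65), Outcrop 1→Outcrop 3 = (11, -70, -55).
Normal n = (Outcrop 1→Outcrop 2) × (Outcrop 1→Outcrop 3) = (1995, -10285, 13489).
So ∂z/∂E = −n_x/n_z = −0.14790 and ∂z/∂N = −n_y/n_z = 0.76247.
Intercept c from Outcrop 1: 840 + 55.46 − 136.48 = 758.98.
At (194, 99): z = −28.7 + 75.5 + 758.98 = 805.8 m.

805.8 m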